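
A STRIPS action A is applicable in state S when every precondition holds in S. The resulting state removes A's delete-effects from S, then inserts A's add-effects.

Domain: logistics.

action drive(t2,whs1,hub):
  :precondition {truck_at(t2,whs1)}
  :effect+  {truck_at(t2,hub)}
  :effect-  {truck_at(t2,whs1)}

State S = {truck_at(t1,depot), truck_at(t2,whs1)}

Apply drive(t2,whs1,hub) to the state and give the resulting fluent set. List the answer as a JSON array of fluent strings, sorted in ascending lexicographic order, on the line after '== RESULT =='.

Compute (S \ del) ∪ add:
  pre ⊆ S: {truck_at(t2,whs1)} ⊆ S  — applicable
  S \ del = {truck_at(t1,depot)}
  ∪ add   = {truck_at(t1,depot), truck_at(t2,hub)}

== RESULT ==
["truck_at(t1,depot)", "truck_at(t2,hub)"]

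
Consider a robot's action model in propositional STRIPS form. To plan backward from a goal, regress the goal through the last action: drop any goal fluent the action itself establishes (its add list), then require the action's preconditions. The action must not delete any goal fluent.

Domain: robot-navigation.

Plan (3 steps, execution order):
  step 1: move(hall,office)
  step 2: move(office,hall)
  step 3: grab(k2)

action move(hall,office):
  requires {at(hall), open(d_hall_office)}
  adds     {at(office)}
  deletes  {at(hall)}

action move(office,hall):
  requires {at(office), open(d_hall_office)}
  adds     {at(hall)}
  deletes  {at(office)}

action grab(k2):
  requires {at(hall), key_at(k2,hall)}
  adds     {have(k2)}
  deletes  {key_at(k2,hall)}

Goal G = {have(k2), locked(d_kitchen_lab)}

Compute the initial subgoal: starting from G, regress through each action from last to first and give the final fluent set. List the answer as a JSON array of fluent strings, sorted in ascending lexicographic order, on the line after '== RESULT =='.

Regress step by step:
  through step 3 (grab(k2)): drop {have(k2)}, keep {locked(d_kitchen_lab)}, require {at(hall), key_at(k2,hall)}
    → {at(hall), key_at(k2,hall), locked(d_kitchen_lab)}
  through step 2 (move(office,hall)): drop {at(hall)}, keep {key_at(k2,hall), locked(d_kitchen_lab)}, require {at(office), open(d_hall_office)}
    → {at(office), key_at(k2,hall), locked(d_kitchen_lab), open(d_hall_office)}
  through step 1 (move(hall,office)): drop {at(office)}, keep {key_at(k2,hall), locked(d_kitchen_lab), open(d_hall_office)}, require {at(hall), open(d_hall_office)}
    → {at(hall), key_at(k2,hall), locked(d_kitchen_lab), open(d_hall_office)}

== RESULT ==
["at(hall)", "key_at(k2,hall)", "locked(d_kitchen_lab)", "open(d_hall_office)"]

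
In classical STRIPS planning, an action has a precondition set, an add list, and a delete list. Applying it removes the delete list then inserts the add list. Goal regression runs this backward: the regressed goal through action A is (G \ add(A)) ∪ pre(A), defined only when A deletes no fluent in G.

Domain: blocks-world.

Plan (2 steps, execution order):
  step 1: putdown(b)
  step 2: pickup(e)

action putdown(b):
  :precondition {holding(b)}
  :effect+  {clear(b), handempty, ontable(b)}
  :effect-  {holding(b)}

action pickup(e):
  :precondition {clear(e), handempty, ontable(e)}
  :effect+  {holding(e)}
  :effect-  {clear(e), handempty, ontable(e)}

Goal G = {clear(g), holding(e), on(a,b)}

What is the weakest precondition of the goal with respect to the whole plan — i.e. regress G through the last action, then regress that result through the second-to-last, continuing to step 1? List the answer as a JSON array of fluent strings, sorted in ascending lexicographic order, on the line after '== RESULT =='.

Work backward from the goal:
  through step 2 (pickup(e)): drop {holding(e)}, keep {clear(g), on(a,b)}, require {clear(e), handempty, ontable(e)}
    → {clear(e), clear(g), handempty, on(a,b), ontable(e)}
  through step 1 (putdown(b)): drop {handempty}, keep {clear(e), clear(g), on(a,b), ontable(e)}, require {holding(b)}
    → {clear(e), clear(g), holding(b), on(a,b), ontable(e)}

== RESULT ==
["clear(e)", "clear(g)", "holding(b)", "on(a,b)", "ontable(e)"]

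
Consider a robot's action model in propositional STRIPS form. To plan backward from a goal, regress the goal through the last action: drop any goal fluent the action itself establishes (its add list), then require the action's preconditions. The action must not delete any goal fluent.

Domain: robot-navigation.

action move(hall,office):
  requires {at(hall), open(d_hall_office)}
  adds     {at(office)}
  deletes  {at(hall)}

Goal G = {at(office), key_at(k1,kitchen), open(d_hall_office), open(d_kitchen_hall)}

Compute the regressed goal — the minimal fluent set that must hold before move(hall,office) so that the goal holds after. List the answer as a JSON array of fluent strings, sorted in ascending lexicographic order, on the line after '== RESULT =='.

Compute (G \ add) ∪ pre:
  G ∩ del = {}  (empty — regression defined)
  G \ add = {at(office), key_at(k1,kitchen), open(d_hall_office), open(d_kitchen_hall)} \ {at(office)} = {key_at(k1,kitchen), open(d_hall_office), open(d_kitchen_hall)}
  ∪ pre   = {key_at(k1,kitchen), open(d_hall_office), open(d_kitchen_hall)} ∪ {at(hall), open(d_hall_office)}
          = {at(hall), key_at(k1,kitchen), open(d_hall_office), open(d_kitchen_hall)}

== RESULT ==
["at(hall)", "key_at(k1,kitchen)", "open(d_hall_office)", "open(d_kitchen_hall)"]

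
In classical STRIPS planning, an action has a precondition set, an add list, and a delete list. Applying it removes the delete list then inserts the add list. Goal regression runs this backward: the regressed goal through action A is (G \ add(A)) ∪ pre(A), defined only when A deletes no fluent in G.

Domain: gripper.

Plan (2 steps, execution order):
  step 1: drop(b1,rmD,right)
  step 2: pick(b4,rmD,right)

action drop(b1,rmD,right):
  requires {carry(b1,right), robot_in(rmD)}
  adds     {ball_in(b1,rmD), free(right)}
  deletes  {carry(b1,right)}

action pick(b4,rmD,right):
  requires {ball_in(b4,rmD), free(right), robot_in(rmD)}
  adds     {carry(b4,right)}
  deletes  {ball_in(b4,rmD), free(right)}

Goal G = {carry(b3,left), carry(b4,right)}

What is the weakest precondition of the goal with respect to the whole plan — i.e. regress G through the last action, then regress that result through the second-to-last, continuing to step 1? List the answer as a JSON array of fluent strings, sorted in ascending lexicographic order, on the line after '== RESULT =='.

Regress step by step:
  through step 2 (pick(b4,rmD,right)): drop {carry(b4,right)}, keep {carry(b3,left)}, require {ball_in(b4,rmD), free(right), robot_in(rmD)}
    → {ball_in(b4,rmD), carry(b3,left), free(right), robot_in(rmD)}
  through step 1 (drop(b1,rmD,right)): drop {free(right)}, keep {ball_in(b4,rmD), carry(b3,left), robot_in(rmD)}, require {carry(b1,right), robot_in(rmD)}
    → {ball_in(b4,rmD), carry(b1,right), carry(b3,left), robot_in(rmD)}

== RESULT ==
["ball_in(b4,rmD)", "carry(b1,right)", "carry(b3,left)", "robot_in(rmD)"]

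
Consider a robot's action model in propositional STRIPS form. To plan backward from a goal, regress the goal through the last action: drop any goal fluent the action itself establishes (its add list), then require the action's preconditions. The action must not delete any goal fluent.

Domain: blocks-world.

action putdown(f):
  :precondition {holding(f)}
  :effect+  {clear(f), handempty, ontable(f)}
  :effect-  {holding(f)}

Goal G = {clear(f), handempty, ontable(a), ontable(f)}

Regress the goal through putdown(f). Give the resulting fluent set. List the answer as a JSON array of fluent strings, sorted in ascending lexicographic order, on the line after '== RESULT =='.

Regress:
  G ∩ del = {}  (empty — regression defined)
  G \ add = {clear(f), handempty, ontable(a), ontable(f)} \ {clear(f), handempty, ontable(f)} = {ontable(a)}
  ∪ pre   = {ontable(a)} ∪ {holding(f)}
          = {holding(f), ontable(a)}

== RESULT ==
["holding(f)", "ontable(a)"]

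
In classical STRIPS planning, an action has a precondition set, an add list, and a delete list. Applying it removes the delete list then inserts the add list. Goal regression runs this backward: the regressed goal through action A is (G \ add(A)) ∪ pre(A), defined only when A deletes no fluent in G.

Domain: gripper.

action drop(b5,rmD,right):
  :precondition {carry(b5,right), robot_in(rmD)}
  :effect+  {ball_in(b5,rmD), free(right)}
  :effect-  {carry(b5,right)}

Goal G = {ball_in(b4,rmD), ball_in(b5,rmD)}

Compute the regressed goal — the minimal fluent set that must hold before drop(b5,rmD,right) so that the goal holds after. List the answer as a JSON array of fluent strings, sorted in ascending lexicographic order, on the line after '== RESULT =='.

Compute (G \ add) ∪ pre:
  G ∩ del = {}  (empty — regression defined)
  G \ add = {ball_in(b4,rmD), ball_in(b5,rmD)} \ {ball_in(b5,rmD), free(right)} = {ball_in(b4,rmD)}
  ∪ pre   = {ball_in(b4,rmD)} ∪ {carry(b5,right), robot_in(rmD)}
          = {ball_in(b4,rmD), carry(b5,right), robot_in(rmD)}

== RESULT ==
["ball_in(b4,rmD)", "carry(b5,right)", "robot_in(rmD)"]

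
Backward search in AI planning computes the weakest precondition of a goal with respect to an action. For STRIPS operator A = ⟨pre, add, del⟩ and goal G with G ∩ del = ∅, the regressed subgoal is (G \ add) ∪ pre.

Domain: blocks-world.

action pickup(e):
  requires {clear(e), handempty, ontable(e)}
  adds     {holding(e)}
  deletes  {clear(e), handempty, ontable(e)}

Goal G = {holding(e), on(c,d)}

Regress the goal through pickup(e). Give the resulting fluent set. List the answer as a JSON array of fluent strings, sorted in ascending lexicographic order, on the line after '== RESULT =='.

Regress:
  G ∩ del = {}  (empty — regression defined)
  G \ add = {holding(e), on(c,d)} \ {holding(e)} = {on(c,d)}
  ∪ pre   = {on(c,d)} ∪ {clear(e), handempty, ontable(e)}
          = {clear(e), handempty, on(c,d), ontable(e)}

== RESULT ==
["clear(e)", "handempty", "on(c,d)", "ontable(e)"]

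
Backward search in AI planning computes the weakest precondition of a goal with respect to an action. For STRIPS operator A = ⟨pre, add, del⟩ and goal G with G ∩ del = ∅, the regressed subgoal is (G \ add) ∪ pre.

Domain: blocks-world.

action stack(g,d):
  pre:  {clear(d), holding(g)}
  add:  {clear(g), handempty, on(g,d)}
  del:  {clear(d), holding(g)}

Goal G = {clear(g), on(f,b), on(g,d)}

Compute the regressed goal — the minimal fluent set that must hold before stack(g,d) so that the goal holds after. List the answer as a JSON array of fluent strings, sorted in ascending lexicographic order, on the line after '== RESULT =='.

Regress:
  G ∩ del = {}  (empty — regression defined)
  G \ add = {clear(g), on(f,b), on(g,d)} \ {clear(g), handempty, on(g,d)} = {on(f,b)}
  ∪ pre   = {on(f,b)} ∪ {clear(d), holding(g)}
          = {clear(d), holding(g), on(f,b)}

== RESULT ==
["clear(d)", "holding(g)", "on(f,b)"]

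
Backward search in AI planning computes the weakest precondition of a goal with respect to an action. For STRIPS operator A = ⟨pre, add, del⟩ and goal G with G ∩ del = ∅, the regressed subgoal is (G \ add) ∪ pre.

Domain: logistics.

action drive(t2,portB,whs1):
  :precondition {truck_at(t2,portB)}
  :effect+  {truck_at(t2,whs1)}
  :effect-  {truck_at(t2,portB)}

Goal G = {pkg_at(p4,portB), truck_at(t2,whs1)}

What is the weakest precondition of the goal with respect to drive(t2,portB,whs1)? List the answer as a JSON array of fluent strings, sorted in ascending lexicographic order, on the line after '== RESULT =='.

Regress:
  G ∩ del = {}  (empty — regression defined)
  G \ add = {pkg_at(p4,portB), truck_at(t2,whs1)} \ {truck_at(t2,whs1)} = {pkg_at(p4,portB)}
  ∪ pre   = {pkg_at(p4,portB)} ∪ {truck_at(t2,portB)}
          = {pkg_at(p4,portB), truck_at(t2,portB)}

== RESULT ==
["pkg_at(p4,portB)", "truck_at(t2,portB)"]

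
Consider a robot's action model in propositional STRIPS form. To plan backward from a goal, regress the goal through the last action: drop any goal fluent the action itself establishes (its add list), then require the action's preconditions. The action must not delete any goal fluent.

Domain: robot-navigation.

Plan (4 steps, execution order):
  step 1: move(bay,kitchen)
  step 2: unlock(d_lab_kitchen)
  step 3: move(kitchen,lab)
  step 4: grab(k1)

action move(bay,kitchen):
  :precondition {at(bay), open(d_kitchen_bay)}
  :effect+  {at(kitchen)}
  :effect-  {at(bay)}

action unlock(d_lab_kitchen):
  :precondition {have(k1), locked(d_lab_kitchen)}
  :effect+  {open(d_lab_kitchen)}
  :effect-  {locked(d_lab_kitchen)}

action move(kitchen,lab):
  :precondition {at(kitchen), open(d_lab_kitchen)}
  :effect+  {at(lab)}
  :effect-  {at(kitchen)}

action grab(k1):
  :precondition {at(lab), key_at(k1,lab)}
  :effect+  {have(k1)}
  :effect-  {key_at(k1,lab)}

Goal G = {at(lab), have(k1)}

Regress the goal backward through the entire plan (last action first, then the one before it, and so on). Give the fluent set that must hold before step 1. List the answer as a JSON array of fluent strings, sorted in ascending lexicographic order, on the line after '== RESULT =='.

Regress step by step:
  through step 4 (grab(k1)): drop {have(k1)}, keep {at(lab)}, require {at(lab), key_at(k1,lab)}
    → {at(lab), key_at(k1,lab)}
  through step 3 (move(kitchen,lab)): drop {at(lab)}, keep {key_at(k1,lab)}, require {at(kitchen), open(d_lab_kitchen)}
    → {at(kitchen), key_at(k1,lab), open(d_lab_kitchen)}
  through step 2 (unlock(d_lab_kitchen)): drop {open(d_lab_kitchen)}, keep {at(kitchen), key_at(k1,lab)}, require {have(k1), locked(d_lab_kitchen)}
    → {at(kitchen), have(k1), key_at(k1,lab), locked(d_lab_kitchen)}
  through step 1 (move(bay,kitchen)): drop {at(kitchen)}, keep {have(k1), key_at(k1,lab), locked(d_lab_kitchen)}, require {at(bay), open(d_kitchen_bay)}
    → {at(bay), have(k1), key_at(k1,lab), locked(d_lab_kitchen), open(d_kitchen_bay)}

== RESULT ==
["at(bay)", "have(k1)", "key_at(k1,lab)", "locked(d_lab_kitchen)", "open(d_kitchen_bay)"]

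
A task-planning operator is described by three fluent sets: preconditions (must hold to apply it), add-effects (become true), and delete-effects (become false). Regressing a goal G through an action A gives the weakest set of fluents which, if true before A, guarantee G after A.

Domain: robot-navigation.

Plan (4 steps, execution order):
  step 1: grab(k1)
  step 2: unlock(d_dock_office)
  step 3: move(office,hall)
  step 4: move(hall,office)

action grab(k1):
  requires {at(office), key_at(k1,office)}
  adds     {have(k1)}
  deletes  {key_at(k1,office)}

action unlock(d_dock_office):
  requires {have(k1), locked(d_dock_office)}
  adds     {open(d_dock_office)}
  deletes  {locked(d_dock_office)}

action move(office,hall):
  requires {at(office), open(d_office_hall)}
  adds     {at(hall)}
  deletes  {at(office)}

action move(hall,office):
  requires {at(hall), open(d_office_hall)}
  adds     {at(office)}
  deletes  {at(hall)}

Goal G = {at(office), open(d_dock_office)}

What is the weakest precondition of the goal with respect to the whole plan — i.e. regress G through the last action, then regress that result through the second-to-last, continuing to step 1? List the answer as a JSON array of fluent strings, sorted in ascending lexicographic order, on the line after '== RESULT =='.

Regress step by step:
  through step 4 (move(hall,office)): drop {at(office)}, keep {open(d_dock_office)}, require {at(hall), open(d_office_hall)}
    → {at(hall), open(d_dock_office), open(d_office_hall)}
  through step 3 (move(office,hall)): drop {at(hall)}, keep {open(d_dock_office), open(d_office_hall)}, require {at(office), open(d_office_hall)}
    → {at(office), open(d_dock_office), open(d_office_hall)}
  through step 2 (unlock(d_dock_office)): drop {open(d_dock_office)}, keep {at(office), open(d_office_hall)}, require {have(k1), locked(d_dock_office)}
    → {at(office), have(k1), locked(d_dock_office), open(d_office_hall)}
  through step 1 (grab(k1)): drop {have(k1)}, keep {at(office), locked(d_dock_office), open(d_office_hall)}, require {at(office), key_at(k1,office)}
    → {at(office), key_at(k1,office), locked(d_dock_office), open(d_office_hall)}

== RESULT ==
["at(office)", "key_at(k1,office)", "locked(d_dock_office)", "open(d_office_hall)"]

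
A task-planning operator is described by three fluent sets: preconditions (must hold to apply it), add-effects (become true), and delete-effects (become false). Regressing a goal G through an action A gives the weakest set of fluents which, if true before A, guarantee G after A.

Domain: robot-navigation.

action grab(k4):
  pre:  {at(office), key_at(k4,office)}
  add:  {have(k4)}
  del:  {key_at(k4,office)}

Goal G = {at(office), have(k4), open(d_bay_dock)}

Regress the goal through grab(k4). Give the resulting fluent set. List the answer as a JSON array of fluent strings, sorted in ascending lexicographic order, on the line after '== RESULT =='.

Compute (G \ add) ∪ pre:
  G ∩ del = {}  (empty — regression defined)
  G \ add = {at(office), have(k4), open(d_bay_dock)} \ {have(k4)} = {at(office), open(d_bay_dock)}
  ∪ pre   = {at(office), open(d_bay_dock)} ∪ {at(office), key_at(k4,office)}
          = {at(office), key_at(k4,office), open(d_bay_dock)}

== RESULT ==
["at(office)", "key_at(k4,office)", "open(d_bay_dock)"]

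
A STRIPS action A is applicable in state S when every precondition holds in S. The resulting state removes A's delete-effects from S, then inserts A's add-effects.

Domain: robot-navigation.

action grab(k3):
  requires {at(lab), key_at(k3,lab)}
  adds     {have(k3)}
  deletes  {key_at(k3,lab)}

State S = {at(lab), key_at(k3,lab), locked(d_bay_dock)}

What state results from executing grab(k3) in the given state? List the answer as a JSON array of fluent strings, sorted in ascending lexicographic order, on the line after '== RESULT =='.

Progress:
  pre ⊆ S: {at(lab), key_at(k3,lab)} ⊆ S  — applicable
  S \ del = {at(lab), locked(d_bay_dock)}
  ∪ add   = {at(lab), have(k3), locked(d_bay_dock)}

== RESULT ==
["at(lab)", "have(k3)", "locked(d_bay_dock)"]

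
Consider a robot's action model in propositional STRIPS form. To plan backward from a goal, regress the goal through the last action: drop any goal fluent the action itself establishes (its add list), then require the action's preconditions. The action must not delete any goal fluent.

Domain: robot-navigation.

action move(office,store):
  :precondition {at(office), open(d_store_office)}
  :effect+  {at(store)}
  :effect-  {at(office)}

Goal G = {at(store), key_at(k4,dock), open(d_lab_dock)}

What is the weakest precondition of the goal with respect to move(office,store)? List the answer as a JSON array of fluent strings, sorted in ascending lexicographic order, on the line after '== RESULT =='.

Compute (G \ add) ∪ pre:
  G ∩ del = {}  (empty — regression defined)
  G \ add = {at(store), key_at(k4,dock), open(d_lab_dock)} \ {at(store)} = {key_at(k4,dock), open(d_lab_dock)}
  ∪ pre   = {key_at(k4,dock), open(d_lab_dock)} ∪ {at(office), open(d_store_office)}
          = {at(office), key_at(k4,dock), open(d_lab_dock), open(d_store_office)}

== RESULT ==
["at(office)", "key_at(k4,dock)", "open(d_lab_dock)", "open(d_store_office)"]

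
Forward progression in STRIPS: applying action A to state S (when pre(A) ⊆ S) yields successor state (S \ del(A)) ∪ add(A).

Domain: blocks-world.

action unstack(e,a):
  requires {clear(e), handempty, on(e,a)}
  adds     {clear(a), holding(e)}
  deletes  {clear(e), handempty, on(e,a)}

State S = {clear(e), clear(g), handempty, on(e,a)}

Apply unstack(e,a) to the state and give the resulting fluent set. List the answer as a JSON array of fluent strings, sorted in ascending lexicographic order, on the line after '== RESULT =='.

Compute (S \ del) ∪ add:
  pre ⊆ S: {clear(e), handempty, on(e,a)} ⊆ S  — applicable
  S \ del = {clear(g)}
  ∪ add   = {clear(a), clear(g), holding(e)}

== RESULT ==
["clear(a)", "clear(g)", "holding(e)"]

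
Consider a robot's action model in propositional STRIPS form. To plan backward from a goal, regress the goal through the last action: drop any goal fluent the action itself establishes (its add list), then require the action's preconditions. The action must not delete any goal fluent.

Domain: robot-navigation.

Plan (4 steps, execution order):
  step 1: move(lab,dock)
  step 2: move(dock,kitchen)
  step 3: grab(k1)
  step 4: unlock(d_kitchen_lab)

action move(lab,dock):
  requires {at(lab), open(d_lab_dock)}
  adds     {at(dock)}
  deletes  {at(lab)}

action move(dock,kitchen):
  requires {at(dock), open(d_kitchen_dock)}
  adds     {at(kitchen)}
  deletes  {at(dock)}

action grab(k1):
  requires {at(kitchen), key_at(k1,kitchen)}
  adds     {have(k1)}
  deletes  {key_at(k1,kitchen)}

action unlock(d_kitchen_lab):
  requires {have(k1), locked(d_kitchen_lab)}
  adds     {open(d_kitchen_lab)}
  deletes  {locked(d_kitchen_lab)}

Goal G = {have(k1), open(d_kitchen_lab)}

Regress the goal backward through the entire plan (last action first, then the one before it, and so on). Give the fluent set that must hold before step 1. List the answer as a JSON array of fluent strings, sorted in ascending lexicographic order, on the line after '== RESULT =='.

Regress step by step:
  through step 4 (unlock(d_kitchen_lab)): drop {open(d_kitchen_lab)}, keep {have(k1)}, require {have(k1), locked(d_kitchen_lab)}
    → {have(k1), locked(d_kitchen_lab)}
  through step 3 (grab(k1)): drop {have(k1)}, keep {locked(d_kitchen_lab)}, require {at(kitchen), key_at(k1,kitchen)}
    → {at(kitchen), key_at(k1,kitchen), locked(d_kitchen_lab)}
  through step 2 (move(dock,kitchen)): drop {at(kitchen)}, keep {key_at(k1,kitchen), locked(d_kitchen_lab)}, require {at(dock), open(d_kitchen_dock)}
    → {at(dock), key_at(k1,kitchen), locked(d_kitchen_lab), open(d_kitchen_dock)}
  through step 1 (move(lab,dock)): drop {at(dock)}, keep {key_at(k1,kitchen), locked(d_kitchen_lab), open(d_kitchen_dock)}, require {at(lab), open(d_lab_dock)}
    → {at(lab), key_at(k1,kitchen), locked(d_kitchen_lab), open(d_kitchen_dock), open(d_lab_dock)}

== RESULT ==
["at(lab)", "key_at(k1,kitchen)", "locked(d_kitchen_lab)", "open(d_kitchen_dock)", "open(d_lab_dock)"]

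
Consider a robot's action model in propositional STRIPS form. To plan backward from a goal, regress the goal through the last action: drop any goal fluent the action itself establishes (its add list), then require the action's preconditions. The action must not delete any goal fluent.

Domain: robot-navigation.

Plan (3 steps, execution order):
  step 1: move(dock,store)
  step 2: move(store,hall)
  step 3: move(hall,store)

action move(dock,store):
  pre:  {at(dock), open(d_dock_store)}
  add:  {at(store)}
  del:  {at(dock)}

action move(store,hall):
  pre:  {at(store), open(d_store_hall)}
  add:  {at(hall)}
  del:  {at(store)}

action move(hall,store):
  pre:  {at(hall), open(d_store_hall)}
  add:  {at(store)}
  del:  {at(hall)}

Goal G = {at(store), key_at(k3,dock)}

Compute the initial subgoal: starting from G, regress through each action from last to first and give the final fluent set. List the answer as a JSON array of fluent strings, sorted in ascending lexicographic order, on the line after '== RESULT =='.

Work backward from the goal:
  through step 3 (move(hall,store)): drop {at(store)}, keep {key_at(k3,dock)}, require {at(hall), open(d_store_hall)}
    → {at(hall), key_at(k3,dock), open(d_store_hall)}
  through step 2 (move(store,hall)): drop {at(hall)}, keep {key_at(k3,dock), open(d_store_hall)}, require {at(store), open(d_store_hall)}
    → {at(store), key_at(k3,dock), open(d_store_hall)}
  through step 1 (move(dock,store)): drop {at(store)}, keep {key_at(k3,dock), open(d_store_hall)}, require {at(dock), open(d_dock_store)}
    → {at(dock), key_at(k3,dock), open(d_dock_store), open(d_store_hall)}

== RESULT ==
["at(dock)", "key_at(k3,dock)", "open(d_dock_store)", "open(d_store_hall)"]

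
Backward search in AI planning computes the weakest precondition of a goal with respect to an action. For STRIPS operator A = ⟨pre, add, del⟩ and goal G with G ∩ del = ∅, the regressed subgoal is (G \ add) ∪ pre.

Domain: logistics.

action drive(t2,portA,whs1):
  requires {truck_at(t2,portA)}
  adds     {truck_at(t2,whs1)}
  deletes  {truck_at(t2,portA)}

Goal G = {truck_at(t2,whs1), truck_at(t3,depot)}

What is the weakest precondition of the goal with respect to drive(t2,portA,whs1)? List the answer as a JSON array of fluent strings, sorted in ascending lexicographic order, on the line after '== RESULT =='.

Compute (G \ add) ∪ pre:
  G ∩ del = {}  (empty — regression defined)
  G \ add = {truck_at(t2,whs1), truck_at(t3,depot)} \ {truck_at(t2,whs1)} = {truck_at(t3,depot)}
  ∪ pre   = {truck_at(t3,depot)} ∪ {truck_at(t2,portA)}
          = {truck_at(t2,portA), truck_at(t3,depot)}

== RESULT ==
["truck_at(t2,portA)", "truck_at(t3,depot)"]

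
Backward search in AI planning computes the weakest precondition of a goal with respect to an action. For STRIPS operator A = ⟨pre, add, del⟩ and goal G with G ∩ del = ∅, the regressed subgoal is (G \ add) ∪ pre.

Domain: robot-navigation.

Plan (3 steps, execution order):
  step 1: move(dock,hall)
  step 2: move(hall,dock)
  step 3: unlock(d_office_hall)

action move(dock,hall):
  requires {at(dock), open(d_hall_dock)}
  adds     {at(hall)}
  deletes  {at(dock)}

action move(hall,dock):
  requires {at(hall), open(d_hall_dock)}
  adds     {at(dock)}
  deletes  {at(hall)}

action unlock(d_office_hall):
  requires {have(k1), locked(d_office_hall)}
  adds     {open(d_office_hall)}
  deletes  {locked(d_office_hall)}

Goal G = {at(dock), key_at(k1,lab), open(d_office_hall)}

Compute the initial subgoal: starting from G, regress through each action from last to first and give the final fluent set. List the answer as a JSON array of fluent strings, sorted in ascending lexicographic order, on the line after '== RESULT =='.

Regress step by step:
  through step 3 (unlock(d_office_hall)): drop {open(d_office_hall)}, keep {at(dock), key_at(k1,lab)}, require {have(k1), locked(d_office_hall)}
    → {at(dock), have(k1), key_at(k1,lab), locked(d_office_hall)}
  through step 2 (move(hall,dock)): drop {at(dock)}, keep {have(k1), key_at(k1,lab), locked(d_office_hall)}, require {at(hall), open(d_hall_dock)}
    → {at(hall), have(k1), key_at(k1,lab), locked(d_office_hall), open(d_hall_dock)}
  through step 1 (move(dock,hall)): drop {at(hall)}, keep {have(k1), key_at(k1,lab), locked(d_office_hall), open(d_hall_dock)}, require {at(dock), open(d_hall_dock)}
    → {at(dock), have(k1), key_at(k1,lab), locked(d_office_hall), open(d_hall_dock)}

== RESULT ==
["at(dock)", "have(k1)", "key_at(k1,lab)", "locked(d_office_hall)", "open(d_hall_dock)"]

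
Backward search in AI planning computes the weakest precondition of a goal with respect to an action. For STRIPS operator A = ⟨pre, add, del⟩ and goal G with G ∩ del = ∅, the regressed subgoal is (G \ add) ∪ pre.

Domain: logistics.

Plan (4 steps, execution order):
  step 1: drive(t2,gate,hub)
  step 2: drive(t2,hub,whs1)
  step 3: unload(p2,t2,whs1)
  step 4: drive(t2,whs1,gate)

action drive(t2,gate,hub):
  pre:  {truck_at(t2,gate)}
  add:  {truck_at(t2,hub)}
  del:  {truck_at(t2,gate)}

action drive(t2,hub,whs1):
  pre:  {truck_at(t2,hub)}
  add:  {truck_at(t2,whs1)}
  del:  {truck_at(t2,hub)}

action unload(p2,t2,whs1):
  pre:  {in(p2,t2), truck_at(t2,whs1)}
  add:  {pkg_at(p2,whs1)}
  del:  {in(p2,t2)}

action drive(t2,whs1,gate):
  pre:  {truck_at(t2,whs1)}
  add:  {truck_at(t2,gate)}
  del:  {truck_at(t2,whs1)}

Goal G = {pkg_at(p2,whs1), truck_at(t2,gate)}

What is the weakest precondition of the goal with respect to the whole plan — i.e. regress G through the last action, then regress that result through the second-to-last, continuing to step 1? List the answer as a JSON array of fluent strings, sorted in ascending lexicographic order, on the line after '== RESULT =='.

Regress step by step:
  through step 4 (drive(t2,whs1,gate)): drop {truck_at(t2,gate)}, keep {pkg_at(p2,whs1)}, require {truck_at(t2,whs1)}
    → {pkg_at(p2,whs1), truck_at(t2,whs1)}
  through step 3 (unload(p2,t2,whs1)): drop {pkg_at(p2,whs1)}, keep {truck_at(t2,whs1)}, require {in(p2,t2), truck_at(t2,whs1)}
    → {in(p2,t2), truck_at(t2,whs1)}
  through step 2 (drive(t2,hub,whs1)): drop {truck_at(t2,whs1)}, keep {in(p2,t2)}, require {truck_at(t2,hub)}
    → {in(p2,t2), truck_at(t2,hub)}
  through step 1 (drive(t2,gate,hub)): drop {truck_at(t2,hub)}, keep {in(p2,t2)}, require {truck_at(t2,gate)}
    → {in(p2,t2), truck_at(t2,gate)}

== RESULT ==
["in(p2,t2)", "truck_at(t2,gate)"]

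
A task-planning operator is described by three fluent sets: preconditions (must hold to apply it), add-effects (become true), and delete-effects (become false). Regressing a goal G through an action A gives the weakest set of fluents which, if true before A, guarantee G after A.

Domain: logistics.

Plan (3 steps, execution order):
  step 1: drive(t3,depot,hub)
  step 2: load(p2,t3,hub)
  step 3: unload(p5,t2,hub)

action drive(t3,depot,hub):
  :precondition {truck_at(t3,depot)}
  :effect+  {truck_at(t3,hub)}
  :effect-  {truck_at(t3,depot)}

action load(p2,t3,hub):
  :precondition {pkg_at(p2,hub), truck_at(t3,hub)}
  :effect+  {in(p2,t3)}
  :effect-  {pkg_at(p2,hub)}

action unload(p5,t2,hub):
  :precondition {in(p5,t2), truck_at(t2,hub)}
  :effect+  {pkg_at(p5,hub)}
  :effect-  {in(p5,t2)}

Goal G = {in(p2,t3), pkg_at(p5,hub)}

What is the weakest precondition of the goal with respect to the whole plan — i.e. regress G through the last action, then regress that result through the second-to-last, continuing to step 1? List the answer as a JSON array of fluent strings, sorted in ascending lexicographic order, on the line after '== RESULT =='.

Work backward from the goal:
  through step 3 (unload(p5,t2,hub)): drop {pkg_at(p5,hub)}, keep {in(p2,t3)}, require {in(p5,t2), truck_at(t2,hub)}
    → {in(p2,t3), in(p5,t2), truck_at(t2,hub)}
  through step 2 (load(p2,t3,hub)): drop {in(p2,t3)}, keep {in(p5,t2), truck_at(t2,hub)}, require {pkg_at(p2,hub), truck_at(t3,hub)}
    → {in(p5,t2), pkg_at(p2,hub), truck_at(t2,hub), truck_at(t3,hub)}
  through step 1 (drive(t3,depot,hub)): drop {truck_at(t3,hub)}, keep {in(p5,t2), pkg_at(p2,hub), truck_at(t2,hub)}, require {truck_at(t3,depot)}
    → {in(p5,t2), pkg_at(p2,hub), truck_at(t2,hub), truck_at(t3,depot)}

== RESULT ==
["in(p5,t2)", "pkg_at(p2,hub)", "truck_at(t2,hub)", "truck_at(t3,depot)"]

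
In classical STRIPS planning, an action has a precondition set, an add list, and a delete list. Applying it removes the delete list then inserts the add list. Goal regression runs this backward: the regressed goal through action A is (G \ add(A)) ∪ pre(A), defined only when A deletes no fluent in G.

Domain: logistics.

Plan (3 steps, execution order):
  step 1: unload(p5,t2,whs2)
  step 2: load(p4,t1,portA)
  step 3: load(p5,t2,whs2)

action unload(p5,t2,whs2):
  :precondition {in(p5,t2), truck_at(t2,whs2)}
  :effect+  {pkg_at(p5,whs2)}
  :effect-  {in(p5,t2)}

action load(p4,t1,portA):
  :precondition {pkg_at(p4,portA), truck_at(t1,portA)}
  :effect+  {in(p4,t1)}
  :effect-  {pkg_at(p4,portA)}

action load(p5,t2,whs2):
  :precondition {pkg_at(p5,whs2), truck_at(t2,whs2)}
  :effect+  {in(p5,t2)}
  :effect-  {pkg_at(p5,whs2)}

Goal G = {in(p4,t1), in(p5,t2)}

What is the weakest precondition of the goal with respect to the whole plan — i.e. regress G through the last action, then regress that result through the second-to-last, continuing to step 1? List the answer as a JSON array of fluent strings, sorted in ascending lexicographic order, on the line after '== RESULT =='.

Regress step by step:
  through step 3 (load(p5,t2,whs2)): drop {in(p5,t2)}, keep {in(p4,t1)}, require {pkg_at(p5,whs2), truck_at(t2,whs2)}
    → {in(p4,t1), pkg_at(p5,whs2), truck_at(t2,whs2)}
  through step 2 (load(p4,t1,portA)): drop {in(p4,t1)}, keep {pkg_at(p5,whs2), truck_at(t2,whs2)}, require {pkg_at(p4,portA), truck_at(t1,portA)}
    → {pkg_at(p4,portA), pkg_at(p5,whs2), truck_at(t1,portA), truck_at(t2,whs2)}
  through step 1 (unload(p5,t2,whs2)): drop {pkg_at(p5,whs2)}, keep {pkg_at(p4,portA), truck_at(t1,portA), truck_at(t2,whs2)}, require {in(p5,t2), truck_at(t2,whs2)}
    → {in(p5,t2), pkg_at(p4,portA), truck_at(t1,portA), truck_at(t2,whs2)}

== RESULT ==
["in(p5,t2)", "pkg_at(p4,portA)", "truck_at(t1,portA)", "truck_at(t2,whs2)"]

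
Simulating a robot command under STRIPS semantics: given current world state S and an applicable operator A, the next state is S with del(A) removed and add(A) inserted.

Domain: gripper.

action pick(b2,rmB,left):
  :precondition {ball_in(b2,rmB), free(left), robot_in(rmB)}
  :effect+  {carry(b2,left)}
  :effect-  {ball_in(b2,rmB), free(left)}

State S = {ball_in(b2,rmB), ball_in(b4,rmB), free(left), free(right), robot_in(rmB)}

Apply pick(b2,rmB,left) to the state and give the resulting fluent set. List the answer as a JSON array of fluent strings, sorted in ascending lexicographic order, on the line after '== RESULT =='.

Compute (S \ del) ∪ add:
  pre ⊆ S: {ball_in(b2,rmB), free(left), robot_in(rmB)} ⊆ S  — applicable
  S \ del = {ball_in(b4,rmB), free(right), robot_in(rmB)}
  ∪ add   = {ball_in(b4,rmB), carry(b2,left), free(right), robot_in(rmB)}

== RESULT ==
["ball_in(b4,rmB)", "carry(b2,left)", "free(right)", "robot_in(rmB)"]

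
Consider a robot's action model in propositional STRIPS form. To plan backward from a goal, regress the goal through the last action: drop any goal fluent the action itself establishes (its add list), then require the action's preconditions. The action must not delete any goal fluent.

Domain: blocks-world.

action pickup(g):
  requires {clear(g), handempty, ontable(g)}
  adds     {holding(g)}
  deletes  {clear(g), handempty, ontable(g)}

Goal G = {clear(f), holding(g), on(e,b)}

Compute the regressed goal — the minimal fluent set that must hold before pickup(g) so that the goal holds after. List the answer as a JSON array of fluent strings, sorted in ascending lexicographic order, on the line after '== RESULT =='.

Regress:
  G ∩ del = {}  (empty — regression defined)
  G \ add = {clear(f), holding(g), on(e,b)} \ {holding(g)} = {clear(f), on(e,b)}
  ∪ pre   = {clear(f), on(e,b)} ∪ {clear(g), handempty, ontable(g)}
          = {clear(f), clear(g), handempty, on(e,b), ontable(g)}

== RESULT ==
["clear(f)", "clear(g)", "handempty", "on(e,b)", "ontable(g)"]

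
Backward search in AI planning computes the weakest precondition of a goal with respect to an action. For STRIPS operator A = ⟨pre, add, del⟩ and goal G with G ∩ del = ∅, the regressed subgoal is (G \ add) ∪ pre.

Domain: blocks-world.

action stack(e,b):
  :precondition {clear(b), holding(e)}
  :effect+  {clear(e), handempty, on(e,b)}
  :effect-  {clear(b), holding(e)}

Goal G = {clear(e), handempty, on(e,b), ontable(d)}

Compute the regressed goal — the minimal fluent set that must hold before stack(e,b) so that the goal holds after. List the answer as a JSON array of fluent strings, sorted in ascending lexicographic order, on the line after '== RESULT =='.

Regress:
  G ∩ del = {}  (empty — regression defined)
  G \ add = {clear(e), handempty, on(e,b), ontable(d)} \ {clear(e), handempty, on(e,b)} = {ontable(d)}
  ∪ pre   = {ontable(d)} ∪ {clear(b), holding(e)}
          = {clear(b), holding(e), ontable(d)}

== RESULT ==
["clear(b)", "holding(e)", "ontable(d)"]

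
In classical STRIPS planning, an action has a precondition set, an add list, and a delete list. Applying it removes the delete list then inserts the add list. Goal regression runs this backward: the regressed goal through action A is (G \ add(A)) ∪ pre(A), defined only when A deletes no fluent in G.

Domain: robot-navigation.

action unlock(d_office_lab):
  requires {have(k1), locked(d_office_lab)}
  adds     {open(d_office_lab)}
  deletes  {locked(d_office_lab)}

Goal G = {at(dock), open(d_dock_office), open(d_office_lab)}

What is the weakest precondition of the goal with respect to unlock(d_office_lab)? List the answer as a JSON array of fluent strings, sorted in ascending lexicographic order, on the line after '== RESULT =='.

Compute (G \ add) ∪ pre:
  G ∩ del = {}  (empty — regression defined)
  G \ add = {at(dock), open(d_dock_office), open(d_office_lab)} \ {open(d_office_lab)} = {at(dock), open(d_dock_office)}
  ∪ pre   = {at(dock), open(d_dock_office)} ∪ {have(k1), locked(d_office_lab)}
          = {at(dock), have(k1), locked(d_office_lab), open(d_dock_office)}

== RESULT ==
["at(dock)", "have(k1)", "locked(d_office_lab)", "open(d_dock_office)"]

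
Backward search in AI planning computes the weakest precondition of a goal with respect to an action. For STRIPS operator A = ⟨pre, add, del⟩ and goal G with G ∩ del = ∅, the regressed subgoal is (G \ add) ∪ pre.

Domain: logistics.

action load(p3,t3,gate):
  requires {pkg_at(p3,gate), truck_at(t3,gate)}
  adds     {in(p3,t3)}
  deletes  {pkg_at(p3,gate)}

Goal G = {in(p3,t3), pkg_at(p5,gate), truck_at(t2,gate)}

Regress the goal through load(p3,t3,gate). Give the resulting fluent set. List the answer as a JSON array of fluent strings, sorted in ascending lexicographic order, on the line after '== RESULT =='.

Compute (G \ add) ∪ pre:
  G ∩ del = {}  (empty — regression defined)
  G \ add = {in(p3,t3), pkg_at(p5,gate), truck_at(t2,gate)} \ {in(p3,t3)} = {pkg_at(p5,gate), truck_at(t2,gate)}
  ∪ pre   = {pkg_at(p5,gate), truck_at(t2,gate)} ∪ {pkg_at(p3,gate), truck_at(t3,gate)}
          = {pkg_at(p3,gate), pkg_at(p5,gate), truck_at(t2,gate), truck_at(t3,gate)}

== RESULT ==
["pkg_at(p3,gate)", "pkg_at(p5,gate)", "truck_at(t2,gate)", "truck_at(t3,gate)"]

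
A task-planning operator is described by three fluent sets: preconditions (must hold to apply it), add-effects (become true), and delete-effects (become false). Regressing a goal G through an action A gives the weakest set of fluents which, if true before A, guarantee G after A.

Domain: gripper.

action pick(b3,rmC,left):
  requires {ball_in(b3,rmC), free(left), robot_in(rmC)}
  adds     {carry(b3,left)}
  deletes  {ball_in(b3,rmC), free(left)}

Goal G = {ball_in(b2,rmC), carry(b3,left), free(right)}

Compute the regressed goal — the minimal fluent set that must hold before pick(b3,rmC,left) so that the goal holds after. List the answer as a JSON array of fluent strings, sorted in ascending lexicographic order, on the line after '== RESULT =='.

Regress:
  G ∩ del = {}  (empty — regression defined)
  G \ add = {ball_in(b2,rmC), carry(b3,left), free(right)} \ {carry(b3,left)} = {ball_in(b2,rmC), free(right)}
  ∪ pre   = {ball_in(b2,rmC), free(right)} ∪ {ball_in(b3,rmC), free(left), robot_in(rmC)}
          = {ball_in(b2,rmC), ball_in(b3,rmC), free(left), free(right), robot_in(rmC)}

== RESULT ==
["ball_in(b2,rmC)", "ball_in(b3,rmC)", "free(left)", "free(right)", "robot_in(rmC)"]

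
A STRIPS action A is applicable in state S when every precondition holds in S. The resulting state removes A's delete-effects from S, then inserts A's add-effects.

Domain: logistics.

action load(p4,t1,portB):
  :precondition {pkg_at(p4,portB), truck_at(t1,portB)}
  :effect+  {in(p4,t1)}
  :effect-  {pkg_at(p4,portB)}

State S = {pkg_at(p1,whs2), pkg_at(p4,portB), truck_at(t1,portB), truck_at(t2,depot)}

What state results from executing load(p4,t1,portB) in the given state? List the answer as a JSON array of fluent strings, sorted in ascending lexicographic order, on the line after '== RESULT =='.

Compute (S \ del) ∪ add:
  pre ⊆ S: {pkg_at(p4,portB), truck_at(t1,portB)} ⊆ S  — applicable
  S \ del = {pkg_at(p1,whs2), truck_at(t1,portB), truck_at(t2,depot)}
  ∪ add   = {in(p4,t1), pkg_at(p1,whs2), truck_at(t1,portB), truck_at(t2,depot)}

== RESULT ==
["in(p4,t1)", "pkg_at(p1,whs2)", "truck_at(t1,portB)", "truck_at(t2,depot)"]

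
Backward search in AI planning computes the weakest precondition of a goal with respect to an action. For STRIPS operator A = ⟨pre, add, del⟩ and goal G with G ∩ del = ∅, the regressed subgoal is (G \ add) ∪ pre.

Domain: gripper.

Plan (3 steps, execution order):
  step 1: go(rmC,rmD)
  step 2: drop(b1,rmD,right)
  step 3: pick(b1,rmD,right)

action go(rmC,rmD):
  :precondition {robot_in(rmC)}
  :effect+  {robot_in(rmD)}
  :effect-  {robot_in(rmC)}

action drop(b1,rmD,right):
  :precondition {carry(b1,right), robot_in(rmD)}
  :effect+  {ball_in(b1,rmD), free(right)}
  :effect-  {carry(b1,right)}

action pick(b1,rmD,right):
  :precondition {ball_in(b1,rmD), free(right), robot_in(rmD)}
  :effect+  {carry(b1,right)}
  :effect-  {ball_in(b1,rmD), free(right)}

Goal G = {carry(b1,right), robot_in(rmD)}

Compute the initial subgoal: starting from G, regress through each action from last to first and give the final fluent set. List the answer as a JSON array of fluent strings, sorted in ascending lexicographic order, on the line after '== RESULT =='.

Work backward from the goal:
  through step 3 (pick(b1,rmD,right)): drop {carry(b1,right)}, keep {robot_in(rmD)}, require {ball_in(b1,rmD), free(right), robot_in(rmD)}
    → {ball_in(b1,rmD), free(right), robot_in(rmD)}
  through step 2 (drop(b1,rmD,right)): drop {ball_in(b1,rmD), free(right)}, keep {robot_in(rmD)}, require {carry(b1,right), robot_in(rmD)}
    → {carry(b1,right), robot_in(rmD)}
  through step 1 (go(rmC,rmD)): drop {robot_in(rmD)}, keep {carry(b1,right)}, require {robot_in(rmC)}
    → {carry(b1,right), robot_in(rmC)}

== RESULT ==
["carry(b1,right)", "robot_in(rmC)"]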